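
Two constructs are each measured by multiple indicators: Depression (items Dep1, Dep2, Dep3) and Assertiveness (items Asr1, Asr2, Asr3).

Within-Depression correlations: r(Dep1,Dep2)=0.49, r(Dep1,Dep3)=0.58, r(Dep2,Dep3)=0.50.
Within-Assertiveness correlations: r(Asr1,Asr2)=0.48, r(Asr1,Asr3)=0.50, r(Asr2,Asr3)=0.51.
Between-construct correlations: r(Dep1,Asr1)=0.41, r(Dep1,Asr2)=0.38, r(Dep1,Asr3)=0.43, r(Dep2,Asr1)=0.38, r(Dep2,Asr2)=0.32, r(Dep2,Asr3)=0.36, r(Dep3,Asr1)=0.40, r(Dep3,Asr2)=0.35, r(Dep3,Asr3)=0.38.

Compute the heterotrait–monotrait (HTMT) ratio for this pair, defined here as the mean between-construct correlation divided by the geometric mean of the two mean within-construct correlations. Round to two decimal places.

Mean between = 3.41/9 = 0.3789.
Mean within-Dep = 1.57/3 = 0.5233; mean within-Asr = 1.49/3 = 0.4967.
Geometric mean = √(0.5233 × 0.4967) = 0.5098.
HTMT = 0.3789 / 0.5098 = 0.74.

0.74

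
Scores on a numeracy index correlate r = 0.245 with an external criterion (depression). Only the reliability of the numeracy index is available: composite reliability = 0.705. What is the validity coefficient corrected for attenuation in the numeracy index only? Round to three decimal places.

0.292

Single correction: r_c = r_obs / √r_xx = 0.245 / √0.705 = 0.245 / 0.8396 ≈ 0.292.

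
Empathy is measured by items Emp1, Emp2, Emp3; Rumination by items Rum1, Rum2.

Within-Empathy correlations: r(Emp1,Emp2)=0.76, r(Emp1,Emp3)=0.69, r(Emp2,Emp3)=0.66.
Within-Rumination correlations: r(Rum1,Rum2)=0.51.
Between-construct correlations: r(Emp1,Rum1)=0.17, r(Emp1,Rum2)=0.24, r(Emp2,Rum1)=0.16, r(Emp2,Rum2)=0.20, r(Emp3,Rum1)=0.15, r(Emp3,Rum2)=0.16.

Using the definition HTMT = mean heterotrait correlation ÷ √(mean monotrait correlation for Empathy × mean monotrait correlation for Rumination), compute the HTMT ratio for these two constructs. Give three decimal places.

0.301

Mean between = 1.08/6 = 0.1800.
Mean within-Emp = 2.11/3 = 0.7033; mean within-Rum = 0.51/1 = 0.5100.
Geometric mean = √(0.7033 × 0.5100) = 0.5989.
HTMT = 0.1800 / 0.5989 = 0.301.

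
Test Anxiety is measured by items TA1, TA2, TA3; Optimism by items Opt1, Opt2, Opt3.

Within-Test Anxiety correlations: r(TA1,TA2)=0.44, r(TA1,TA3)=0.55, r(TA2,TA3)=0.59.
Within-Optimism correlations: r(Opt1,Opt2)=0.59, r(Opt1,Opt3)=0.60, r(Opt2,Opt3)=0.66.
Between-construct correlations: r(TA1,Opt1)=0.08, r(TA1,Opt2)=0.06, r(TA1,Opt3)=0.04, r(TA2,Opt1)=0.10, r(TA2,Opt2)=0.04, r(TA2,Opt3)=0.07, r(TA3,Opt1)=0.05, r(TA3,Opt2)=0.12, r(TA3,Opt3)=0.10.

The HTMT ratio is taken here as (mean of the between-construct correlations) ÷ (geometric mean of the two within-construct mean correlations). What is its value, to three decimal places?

Between-construct mean = 0.66/9 = 0.0733.
Mean within-TA = 1.58/3 = 0.5267; mean within-Opt = 1.85/3 = 0.6167.
Geometric mean = √(0.5267 × 0.6167) = 0.5699.
HTMT = 0.0733 / 0.5699 = 0.129.

0.129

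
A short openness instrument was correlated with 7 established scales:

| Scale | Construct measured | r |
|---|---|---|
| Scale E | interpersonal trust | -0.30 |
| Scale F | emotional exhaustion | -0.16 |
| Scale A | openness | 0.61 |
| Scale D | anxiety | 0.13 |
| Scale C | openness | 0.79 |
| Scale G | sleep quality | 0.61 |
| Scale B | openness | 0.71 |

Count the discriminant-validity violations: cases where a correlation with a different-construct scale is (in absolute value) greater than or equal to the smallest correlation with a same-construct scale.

1

Convergent (same construct = openness): Scale A, Scale C, Scale B.
Smallest convergent = 0.61. Discriminant |r|: 0.30, 0.16, 0.13, 0.61; count ≥ 0.61 → 1.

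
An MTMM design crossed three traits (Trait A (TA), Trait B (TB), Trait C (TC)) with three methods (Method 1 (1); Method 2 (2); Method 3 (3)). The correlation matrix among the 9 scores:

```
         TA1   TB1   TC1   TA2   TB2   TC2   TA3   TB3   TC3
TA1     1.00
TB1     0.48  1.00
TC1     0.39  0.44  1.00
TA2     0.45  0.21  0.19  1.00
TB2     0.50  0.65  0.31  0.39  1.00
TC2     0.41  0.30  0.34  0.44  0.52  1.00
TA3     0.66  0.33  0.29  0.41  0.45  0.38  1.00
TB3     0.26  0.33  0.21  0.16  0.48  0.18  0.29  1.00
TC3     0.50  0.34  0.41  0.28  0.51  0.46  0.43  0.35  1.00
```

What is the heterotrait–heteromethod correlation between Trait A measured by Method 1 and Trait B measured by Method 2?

0.50

Different traits and methods: r(TA1, TB2) = 0.50.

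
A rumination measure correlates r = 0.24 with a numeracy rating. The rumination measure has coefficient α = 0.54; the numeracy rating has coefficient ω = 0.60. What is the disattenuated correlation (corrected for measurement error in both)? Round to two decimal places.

0.42

r_true = r_obs / √(r_xx · r_yy) = 0.24 / √(0.54 × 0.60) = 0.24 / √0.3240 = 0.24 / 0.5692 ≈ 0.42.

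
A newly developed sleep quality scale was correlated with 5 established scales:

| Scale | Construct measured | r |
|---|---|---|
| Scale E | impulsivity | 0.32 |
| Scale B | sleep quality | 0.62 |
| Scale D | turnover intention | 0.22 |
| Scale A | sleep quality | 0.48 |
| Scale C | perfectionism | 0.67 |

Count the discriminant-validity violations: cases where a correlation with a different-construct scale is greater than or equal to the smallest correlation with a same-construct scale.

1

Convergent (same construct = sleep quality): Scale B, Scale A.
Smallest convergent = 0.48. Discriminant values: 0.32, 0.22, 0.67; count ≥ 0.48 → 1.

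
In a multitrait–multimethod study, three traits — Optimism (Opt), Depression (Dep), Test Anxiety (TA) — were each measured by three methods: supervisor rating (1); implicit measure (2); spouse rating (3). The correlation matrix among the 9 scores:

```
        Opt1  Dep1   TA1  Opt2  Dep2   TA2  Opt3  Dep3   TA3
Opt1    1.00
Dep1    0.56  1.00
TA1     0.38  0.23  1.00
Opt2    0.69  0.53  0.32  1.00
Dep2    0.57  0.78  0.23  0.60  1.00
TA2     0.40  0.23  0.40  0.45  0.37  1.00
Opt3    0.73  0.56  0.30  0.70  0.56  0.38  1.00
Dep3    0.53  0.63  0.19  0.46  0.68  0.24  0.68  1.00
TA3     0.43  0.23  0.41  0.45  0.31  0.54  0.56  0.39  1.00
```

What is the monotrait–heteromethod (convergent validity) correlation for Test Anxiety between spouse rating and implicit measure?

Same trait (TA), different methods: r(TA3, TA2) = 0.54.

0.54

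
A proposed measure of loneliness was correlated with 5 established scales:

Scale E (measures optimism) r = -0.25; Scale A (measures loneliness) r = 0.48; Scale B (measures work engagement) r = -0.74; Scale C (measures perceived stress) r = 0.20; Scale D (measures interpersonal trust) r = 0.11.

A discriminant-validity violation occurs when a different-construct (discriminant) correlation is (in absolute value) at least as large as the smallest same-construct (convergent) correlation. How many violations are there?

Convergent (same construct = loneliness): Scale A.
Smallest convergent = 0.48. Discriminant |r|: 0.25, 0.74, 0.20, 0.11; count ≥ 0.48 → 1.

1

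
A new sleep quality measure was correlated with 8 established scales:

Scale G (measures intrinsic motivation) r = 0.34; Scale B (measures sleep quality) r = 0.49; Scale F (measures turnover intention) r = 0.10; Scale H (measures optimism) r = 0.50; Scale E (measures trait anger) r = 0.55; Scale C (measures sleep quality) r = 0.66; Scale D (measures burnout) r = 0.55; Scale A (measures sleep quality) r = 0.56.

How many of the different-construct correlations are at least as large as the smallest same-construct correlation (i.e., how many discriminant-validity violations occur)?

3

Convergent (same construct = sleep quality): Scale B, Scale C, Scale A.
Smallest convergent = 0.49. Discriminant values: 0.34, 0.10, 0.50, 0.55, 0.55; count ≥ 0.49 → 3.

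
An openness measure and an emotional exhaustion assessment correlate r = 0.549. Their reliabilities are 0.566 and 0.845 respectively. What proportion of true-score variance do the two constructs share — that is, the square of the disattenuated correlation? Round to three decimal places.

0.630

Disattenuated r = 0.549 / √(0.566 × 0.845) = 0.549 / 0.6916 = 0.7938.
Shared true-score variance = 0.7938² = 0.6301 ≈ 0.630.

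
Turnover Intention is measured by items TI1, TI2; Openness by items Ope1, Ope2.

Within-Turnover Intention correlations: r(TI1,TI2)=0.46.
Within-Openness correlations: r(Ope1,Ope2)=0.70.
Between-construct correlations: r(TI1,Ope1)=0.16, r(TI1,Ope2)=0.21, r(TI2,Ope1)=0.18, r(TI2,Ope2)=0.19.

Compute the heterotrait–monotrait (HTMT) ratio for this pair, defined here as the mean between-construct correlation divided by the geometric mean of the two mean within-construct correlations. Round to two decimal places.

Mean between = 0.74/4 = 0.1850.
Mean within-TI = 0.46/1 = 0.4600; mean within-Ope = 0.70/1 = 0.7000.
Geometric mean = √(0.4600 × 0.7000) = 0.5675.
HTMT = 0.1850 / 0.5675 = 0.33.

0.33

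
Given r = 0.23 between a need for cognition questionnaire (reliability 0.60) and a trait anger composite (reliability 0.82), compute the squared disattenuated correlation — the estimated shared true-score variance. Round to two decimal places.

0.11

Disattenuated r = 0.23 / √(0.60 × 0.82) = 0.23 / 0.7014 = 0.3279.
Shared true-score variance = 0.3279² = 0.1075 ≈ 0.11.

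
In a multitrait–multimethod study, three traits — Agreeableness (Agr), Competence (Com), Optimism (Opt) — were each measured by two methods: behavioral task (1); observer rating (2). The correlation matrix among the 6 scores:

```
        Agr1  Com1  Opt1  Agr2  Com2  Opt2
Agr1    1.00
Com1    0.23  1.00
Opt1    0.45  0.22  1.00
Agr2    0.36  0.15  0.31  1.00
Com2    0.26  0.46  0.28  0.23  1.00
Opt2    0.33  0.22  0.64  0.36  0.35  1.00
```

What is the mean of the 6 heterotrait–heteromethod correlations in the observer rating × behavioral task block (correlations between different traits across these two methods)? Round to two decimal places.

HTHM values (method 2 × method 1): 0.15, 0.31, 0.26, 0.28, 0.33, 0.22; mean = 1.55/6 = 0.26.

0.26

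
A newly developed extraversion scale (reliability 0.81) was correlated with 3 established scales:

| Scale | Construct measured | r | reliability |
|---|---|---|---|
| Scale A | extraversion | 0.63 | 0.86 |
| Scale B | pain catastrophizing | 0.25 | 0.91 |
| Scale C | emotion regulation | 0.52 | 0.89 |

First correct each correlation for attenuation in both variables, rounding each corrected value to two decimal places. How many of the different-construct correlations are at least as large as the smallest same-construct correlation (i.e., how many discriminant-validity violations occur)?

Disattenuated r (r / √(r_scale · r_new)):
  Scale A (conv): 0.63 / √(0.86·0.81) = 0.75
  Scale B (disc): 0.25 / √(0.91·0.81) = 0.29
  Scale C (disc): 0.52 / √(0.89·0.81) = 0.61
Smallest convergent = 0.75. Discriminant values: 0.29, 0.61; count ≥ 0.75 → 0.

0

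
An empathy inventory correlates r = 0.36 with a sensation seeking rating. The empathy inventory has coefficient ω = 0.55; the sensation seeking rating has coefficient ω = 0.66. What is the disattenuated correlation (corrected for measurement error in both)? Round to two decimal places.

0.60

r_true = r_obs / √(r_xx · r_yy) = 0.36 / √(0.55 × 0.66) = 0.36 / √0.3630 = 0.36 / 0.6025 ≈ 0.60.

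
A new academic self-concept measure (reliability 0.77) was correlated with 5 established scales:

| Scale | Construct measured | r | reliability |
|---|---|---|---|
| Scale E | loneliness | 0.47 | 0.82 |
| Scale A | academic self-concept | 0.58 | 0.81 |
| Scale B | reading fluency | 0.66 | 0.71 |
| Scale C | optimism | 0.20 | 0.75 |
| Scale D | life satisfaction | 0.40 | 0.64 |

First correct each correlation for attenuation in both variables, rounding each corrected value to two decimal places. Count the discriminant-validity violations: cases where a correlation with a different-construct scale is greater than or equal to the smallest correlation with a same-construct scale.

1

Disattenuated r (r / √(r_scale · r_new)):
  Scale E (disc): 0.47 / √(0.82·0.77) = 0.59
  Scale A (conv): 0.58 / √(0.81·0.77) = 0.73
  Scale B (disc): 0.66 / √(0.71·0.77) = 0.89
  Scale C (disc): 0.20 / √(0.75·0.77) = 0.26
  Scale D (disc): 0.40 / √(0.64·0.77) = 0.57
Smallest convergent = 0.73. Discriminant values: 0.59, 0.89, 0.26, 0.57; count ≥ 0.73 → 1.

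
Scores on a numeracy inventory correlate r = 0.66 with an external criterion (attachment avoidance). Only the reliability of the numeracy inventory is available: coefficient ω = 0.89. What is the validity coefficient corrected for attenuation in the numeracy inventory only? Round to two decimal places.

Single correction: r_c = r_obs / √r_xx = 0.66 / √0.89 = 0.66 / 0.9434 ≈ 0.70.

0.70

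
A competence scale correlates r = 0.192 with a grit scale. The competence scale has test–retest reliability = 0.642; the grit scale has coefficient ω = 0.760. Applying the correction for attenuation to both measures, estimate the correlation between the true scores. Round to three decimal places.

r_true = r_obs / √(r_xx · r_yy) = 0.192 / √(0.642 × 0.760) = 0.192 / √0.487920 = 0.192 / 0.6985 ≈ 0.275.

0.275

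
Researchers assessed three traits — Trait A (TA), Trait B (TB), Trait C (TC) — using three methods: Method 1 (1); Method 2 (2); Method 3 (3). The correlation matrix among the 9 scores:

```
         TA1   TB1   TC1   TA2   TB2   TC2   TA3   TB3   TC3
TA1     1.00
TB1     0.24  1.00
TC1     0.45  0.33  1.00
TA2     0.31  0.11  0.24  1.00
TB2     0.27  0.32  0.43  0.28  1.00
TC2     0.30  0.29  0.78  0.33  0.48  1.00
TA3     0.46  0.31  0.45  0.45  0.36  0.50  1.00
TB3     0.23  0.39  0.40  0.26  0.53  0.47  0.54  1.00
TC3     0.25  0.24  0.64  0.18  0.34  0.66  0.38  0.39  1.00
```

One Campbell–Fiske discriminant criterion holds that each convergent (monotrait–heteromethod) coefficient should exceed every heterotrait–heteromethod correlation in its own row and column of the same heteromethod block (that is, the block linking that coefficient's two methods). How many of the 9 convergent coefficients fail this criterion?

3

Each convergent coefficient versus the relevant comparison correlations:
TA (methods 1·2): 0.31 vs {0.27, 0.11, 0.30, 0.24} → pass.
TA (methods 1·3): 0.46 vs {0.23, 0.31, 0.25, 0.45} → pass.
TA (methods 2·3): 0.45 vs {0.26, 0.36, 0.18, 0.50} → fail.
TB (methods 1·2): 0.32 vs {0.11, 0.27, 0.29, 0.43} → fail.
TB (methods 1·3): 0.39 vs {0.31, 0.23, 0.24, 0.40} → fail.
TB (methods 2·3): 0.53 vs {0.36, 0.26, 0.34, 0.47} → pass.
TC (methods 1·2): 0.78 vs {0.24, 0.30, 0.43, 0.29} → pass.
TC (methods 1·3): 0.64 vs {0.45, 0.25, 0.40, 0.24} → pass.
TC (methods 2·3): 0.66 vs {0.50, 0.18, 0.47, 0.34} → pass.
3 of 9 fail.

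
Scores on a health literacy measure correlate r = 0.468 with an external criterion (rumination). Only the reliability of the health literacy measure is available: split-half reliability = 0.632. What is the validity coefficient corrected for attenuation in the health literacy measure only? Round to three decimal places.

Single correction: r_c = r_obs / √r_xx = 0.468 / √0.632 = 0.468 / 0.7950 ≈ 0.589.

0.589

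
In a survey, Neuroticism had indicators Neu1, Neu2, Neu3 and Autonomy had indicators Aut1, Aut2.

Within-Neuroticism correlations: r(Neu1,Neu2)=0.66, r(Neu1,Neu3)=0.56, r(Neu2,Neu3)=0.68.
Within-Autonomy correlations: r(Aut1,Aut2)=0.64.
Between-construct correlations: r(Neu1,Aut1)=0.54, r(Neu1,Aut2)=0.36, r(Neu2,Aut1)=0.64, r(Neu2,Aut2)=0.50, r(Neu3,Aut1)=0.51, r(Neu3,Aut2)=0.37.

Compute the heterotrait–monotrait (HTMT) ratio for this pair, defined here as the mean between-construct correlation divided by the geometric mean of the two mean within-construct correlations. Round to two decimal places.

Between-construct mean = 2.92/6 = 0.4867.
Mean within-Neu = 1.90/3 = 0.6333; mean within-Aut = 0.64/1 = 0.6400.
Geometric mean = √(0.6333 × 0.6400) = 0.6366.
HTMT = 0.4867 / 0.6366 = 0.76.

0.76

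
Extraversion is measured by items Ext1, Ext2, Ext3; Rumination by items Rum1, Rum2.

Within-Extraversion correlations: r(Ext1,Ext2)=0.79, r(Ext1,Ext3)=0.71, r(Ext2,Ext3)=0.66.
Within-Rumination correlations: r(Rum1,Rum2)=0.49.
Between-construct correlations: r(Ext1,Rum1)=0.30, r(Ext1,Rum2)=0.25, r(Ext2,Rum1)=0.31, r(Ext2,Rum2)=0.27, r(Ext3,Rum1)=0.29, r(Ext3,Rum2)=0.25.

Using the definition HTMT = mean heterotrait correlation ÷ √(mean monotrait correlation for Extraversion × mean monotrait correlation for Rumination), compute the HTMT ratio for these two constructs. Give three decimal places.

Mean between = 1.67/6 = 0.2783.
Mean within-Ext = 2.16/3 = 0.7200; mean within-Rum = 0.49/1 = 0.4900.
Geometric mean = √(0.7200 × 0.4900) = 0.5940.
HTMT = 0.2783 / 0.5940 = 0.469.

0.469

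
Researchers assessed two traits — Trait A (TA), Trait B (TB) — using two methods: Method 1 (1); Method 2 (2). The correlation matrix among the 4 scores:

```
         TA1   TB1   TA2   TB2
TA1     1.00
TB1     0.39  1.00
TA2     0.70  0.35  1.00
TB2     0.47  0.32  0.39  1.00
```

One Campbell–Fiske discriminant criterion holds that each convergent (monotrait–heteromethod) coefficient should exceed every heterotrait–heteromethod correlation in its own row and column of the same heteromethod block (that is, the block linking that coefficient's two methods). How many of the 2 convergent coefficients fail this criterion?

1

Each convergent coefficient versus the relevant comparison correlations:
TA (methods 1·2): 0.70 vs {0.47, 0.35} → pass.
TB (methods 1·2): 0.32 vs {0.35, 0.47} → fail.
1 of 2 fail.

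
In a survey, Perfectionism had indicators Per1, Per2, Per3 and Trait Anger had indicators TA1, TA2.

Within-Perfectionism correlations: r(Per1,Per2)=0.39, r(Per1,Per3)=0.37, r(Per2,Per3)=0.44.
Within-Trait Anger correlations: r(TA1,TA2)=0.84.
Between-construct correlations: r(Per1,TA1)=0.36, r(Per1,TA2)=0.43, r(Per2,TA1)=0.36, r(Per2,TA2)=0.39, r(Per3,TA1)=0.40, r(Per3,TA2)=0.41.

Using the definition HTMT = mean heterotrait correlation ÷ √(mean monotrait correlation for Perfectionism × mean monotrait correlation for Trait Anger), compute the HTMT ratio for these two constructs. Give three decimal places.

Mean heterotrait r = 2.35/6 = 0.3917.
Mean within-Per = 1.20/3 = 0.4000; mean within-TA = 0.84/1 = 0.8400.
Geometric mean = √(0.4000 × 0.8400) = 0.5797.
HTMT = 0.3917 / 0.5797 = 0.676.

0.676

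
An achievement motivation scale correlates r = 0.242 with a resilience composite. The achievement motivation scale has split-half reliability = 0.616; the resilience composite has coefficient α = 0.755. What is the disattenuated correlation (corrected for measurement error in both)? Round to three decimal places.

r_true = r_obs / √(r_xx · r_yy) = 0.242 / √(0.616 × 0.755) = 0.242 / √0.465080 = 0.242 / 0.6820 ≈ 0.355.

0.355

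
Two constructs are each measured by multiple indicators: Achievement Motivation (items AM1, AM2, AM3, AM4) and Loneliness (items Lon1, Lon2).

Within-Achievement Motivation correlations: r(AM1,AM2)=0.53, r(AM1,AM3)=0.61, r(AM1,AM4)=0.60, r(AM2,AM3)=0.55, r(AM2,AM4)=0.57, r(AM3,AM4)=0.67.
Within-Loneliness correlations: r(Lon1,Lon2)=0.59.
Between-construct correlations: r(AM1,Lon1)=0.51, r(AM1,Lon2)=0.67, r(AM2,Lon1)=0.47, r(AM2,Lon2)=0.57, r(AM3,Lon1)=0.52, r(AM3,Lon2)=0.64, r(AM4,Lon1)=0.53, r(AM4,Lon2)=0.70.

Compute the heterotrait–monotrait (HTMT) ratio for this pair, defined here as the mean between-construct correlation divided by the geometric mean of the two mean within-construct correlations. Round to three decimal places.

0.978

Mean between = 4.61/8 = 0.5763.
Mean within-AM = 3.53/6 = 0.5883; mean within-Lon = 0.59/1 = 0.5900.
Geometric mean = √(0.5883 × 0.5900) = 0.5891.
HTMT = 0.5763 / 0.5891 = 0.978.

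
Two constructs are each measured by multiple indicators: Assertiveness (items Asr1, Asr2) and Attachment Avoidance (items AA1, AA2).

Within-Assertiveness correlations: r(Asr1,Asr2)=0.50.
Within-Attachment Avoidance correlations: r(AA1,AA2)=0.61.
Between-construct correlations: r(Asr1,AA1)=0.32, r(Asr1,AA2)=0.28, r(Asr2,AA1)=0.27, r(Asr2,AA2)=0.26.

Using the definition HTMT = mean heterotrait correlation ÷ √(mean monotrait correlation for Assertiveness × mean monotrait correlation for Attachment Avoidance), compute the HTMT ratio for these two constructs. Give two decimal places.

Mean heterotrait r = 1.13/4 = 0.2825.
Mean within-Asr = 0.50/1 = 0.5000; mean within-AA = 0.61/1 = 0.6100.
Geometric mean = √(0.5000 × 0.6100) = 0.5523.
HTMT = 0.2825 / 0.5523 = 0.51.

0.51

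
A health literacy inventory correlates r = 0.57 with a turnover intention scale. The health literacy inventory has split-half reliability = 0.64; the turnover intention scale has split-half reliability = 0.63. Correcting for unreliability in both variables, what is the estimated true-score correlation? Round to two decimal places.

0.90

r_true = r_obs / √(r_xx · r_yy) = 0.57 / √(0.64 × 0.63) = 0.57 / √0.4032 = 0.57 / 0.6350 ≈ 0.90.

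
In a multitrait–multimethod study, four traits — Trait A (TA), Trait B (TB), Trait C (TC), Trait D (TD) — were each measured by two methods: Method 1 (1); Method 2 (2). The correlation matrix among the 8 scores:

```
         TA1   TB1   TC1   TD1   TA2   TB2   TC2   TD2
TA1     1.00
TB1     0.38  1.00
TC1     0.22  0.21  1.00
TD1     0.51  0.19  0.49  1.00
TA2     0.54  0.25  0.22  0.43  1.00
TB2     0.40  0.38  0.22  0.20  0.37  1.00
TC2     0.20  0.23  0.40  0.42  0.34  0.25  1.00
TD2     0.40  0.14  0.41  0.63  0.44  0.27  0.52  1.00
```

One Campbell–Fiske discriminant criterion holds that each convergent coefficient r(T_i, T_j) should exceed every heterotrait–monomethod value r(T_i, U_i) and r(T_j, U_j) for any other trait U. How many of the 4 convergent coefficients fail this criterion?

Convergent coefficients and their comparison sets:
TA (methods 1·2): 0.54 vs {0.38, 0.37, 0.22, 0.34, 0.51, 0.44} → pass.
TB (methods 1·2): 0.38 vs {0.38, 0.37, 0.21, 0.25, 0.19, 0.27} → fail.
TC (methods 1·2): 0.40 vs {0.22, 0.34, 0.21, 0.25, 0.49, 0.52} → fail.
TD (methods 1·2): 0.63 vs {0.51, 0.44, 0.19, 0.27, 0.49, 0.52} → pass.
2 of 4 fail.

2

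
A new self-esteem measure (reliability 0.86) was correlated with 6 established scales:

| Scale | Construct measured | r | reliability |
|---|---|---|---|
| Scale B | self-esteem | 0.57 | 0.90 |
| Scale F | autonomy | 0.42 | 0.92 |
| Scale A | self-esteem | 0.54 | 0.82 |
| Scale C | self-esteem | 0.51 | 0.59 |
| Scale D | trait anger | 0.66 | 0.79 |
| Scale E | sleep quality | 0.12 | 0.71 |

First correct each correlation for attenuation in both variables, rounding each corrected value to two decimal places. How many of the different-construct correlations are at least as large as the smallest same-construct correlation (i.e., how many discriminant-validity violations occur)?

1

Disattenuated r (r / √(r_scale · r_new)):
  Scale B (conv): 0.57 / √(0.90·0.86) = 0.65
  Scale F (disc): 0.42 / √(0.92·0.86) = 0.47
  Scale A (conv): 0.54 / √(0.82·0.86) = 0.64
  Scale C (conv): 0.51 / √(0.59·0.86) = 0.72
  Scale D (disc): 0.66 / √(0.79·0.86) = 0.80
  Scale E (disc): 0.12 / √(0.71·0.86) = 0.15
Smallest convergent = 0.64. Discriminant values: 0.47, 0.80, 0.15; count ≥ 0.64 → 1.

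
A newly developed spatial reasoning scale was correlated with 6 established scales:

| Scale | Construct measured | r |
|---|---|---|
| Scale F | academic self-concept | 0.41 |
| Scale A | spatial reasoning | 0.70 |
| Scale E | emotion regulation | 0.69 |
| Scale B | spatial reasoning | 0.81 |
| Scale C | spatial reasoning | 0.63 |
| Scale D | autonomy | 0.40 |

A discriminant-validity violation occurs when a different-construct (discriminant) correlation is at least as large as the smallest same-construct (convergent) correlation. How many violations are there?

Convergent (same construct = spatial reasoning): Scale A, Scale B, Scale C.
Smallest convergent = 0.63. Discriminant values: 0.41, 0.69, 0.40; count ≥ 0.63 → 1.

1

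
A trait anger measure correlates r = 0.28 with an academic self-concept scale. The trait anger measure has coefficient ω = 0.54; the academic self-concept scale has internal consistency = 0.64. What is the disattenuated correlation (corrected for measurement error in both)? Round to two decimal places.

0.48

r_true = r_obs / √(r_xx · r_yy) = 0.28 / √(0.54 × 0.64) = 0.28 / √0.3456 = 0.28 / 0.5879 ≈ 0.48.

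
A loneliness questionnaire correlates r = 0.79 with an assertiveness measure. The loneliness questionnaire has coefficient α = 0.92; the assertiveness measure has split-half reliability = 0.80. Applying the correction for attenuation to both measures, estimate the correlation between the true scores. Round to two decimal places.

r_true = r_obs / √(r_xx · r_yy) = 0.79 / √(0.92 × 0.80) = 0.79 / √0.7360 = 0.79 / 0.8579 ≈ 0.92.

0.92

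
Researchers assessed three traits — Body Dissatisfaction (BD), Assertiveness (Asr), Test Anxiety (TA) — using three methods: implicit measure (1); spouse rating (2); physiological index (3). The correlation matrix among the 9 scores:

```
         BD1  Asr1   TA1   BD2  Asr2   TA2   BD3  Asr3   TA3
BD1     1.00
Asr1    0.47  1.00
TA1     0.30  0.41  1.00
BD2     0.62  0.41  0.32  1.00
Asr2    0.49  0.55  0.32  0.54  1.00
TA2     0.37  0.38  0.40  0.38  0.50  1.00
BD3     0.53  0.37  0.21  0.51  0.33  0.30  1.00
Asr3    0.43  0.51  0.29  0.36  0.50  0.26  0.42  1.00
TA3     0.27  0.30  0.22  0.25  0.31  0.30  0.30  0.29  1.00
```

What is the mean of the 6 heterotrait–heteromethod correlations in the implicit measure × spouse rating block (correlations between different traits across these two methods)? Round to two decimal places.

HTHM values (method 1 × method 2): 0.49, 0.37, 0.41, 0.38, 0.32, 0.32; mean = 2.29/6 = 0.38.

0.38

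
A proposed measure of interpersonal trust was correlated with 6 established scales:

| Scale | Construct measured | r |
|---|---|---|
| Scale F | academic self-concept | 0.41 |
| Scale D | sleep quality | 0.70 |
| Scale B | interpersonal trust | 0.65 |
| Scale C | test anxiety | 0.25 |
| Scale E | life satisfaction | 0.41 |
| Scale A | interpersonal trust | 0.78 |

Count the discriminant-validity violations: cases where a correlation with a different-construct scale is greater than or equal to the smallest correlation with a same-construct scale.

1

Convergent (same construct = interpersonal trust): Scale B, Scale A.
Smallest convergent = 0.65. Discriminant values: 0.41, 0.70, 0.25, 0.41; count ≥ 0.65 → 1.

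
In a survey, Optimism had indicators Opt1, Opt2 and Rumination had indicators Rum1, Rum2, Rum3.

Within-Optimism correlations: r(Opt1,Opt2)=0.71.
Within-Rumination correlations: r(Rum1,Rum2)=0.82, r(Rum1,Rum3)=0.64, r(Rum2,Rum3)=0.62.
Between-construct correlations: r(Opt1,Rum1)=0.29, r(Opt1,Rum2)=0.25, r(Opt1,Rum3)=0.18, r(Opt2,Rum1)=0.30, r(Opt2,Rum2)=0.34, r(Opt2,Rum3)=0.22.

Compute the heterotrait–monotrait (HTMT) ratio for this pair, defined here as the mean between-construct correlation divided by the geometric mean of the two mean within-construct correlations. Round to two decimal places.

0.38

Mean between = 1.58/6 = 0.2633.
Mean within-Opt = 0.71/1 = 0.7100; mean within-Rum = 2.08/3 = 0.6933.
Geometric mean = √(0.7100 × 0.6933) = 0.7016.
HTMT = 0.2633 / 0.7016 = 0.38.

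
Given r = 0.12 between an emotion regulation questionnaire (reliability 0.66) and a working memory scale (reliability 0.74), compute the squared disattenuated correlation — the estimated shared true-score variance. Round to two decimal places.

Disattenuated r = 0.12 / √(0.66 × 0.74) = 0.12 / 0.6989 = 0.1717.
Shared true-score variance = 0.1717² = 0.0295 ≈ 0.03.

0.03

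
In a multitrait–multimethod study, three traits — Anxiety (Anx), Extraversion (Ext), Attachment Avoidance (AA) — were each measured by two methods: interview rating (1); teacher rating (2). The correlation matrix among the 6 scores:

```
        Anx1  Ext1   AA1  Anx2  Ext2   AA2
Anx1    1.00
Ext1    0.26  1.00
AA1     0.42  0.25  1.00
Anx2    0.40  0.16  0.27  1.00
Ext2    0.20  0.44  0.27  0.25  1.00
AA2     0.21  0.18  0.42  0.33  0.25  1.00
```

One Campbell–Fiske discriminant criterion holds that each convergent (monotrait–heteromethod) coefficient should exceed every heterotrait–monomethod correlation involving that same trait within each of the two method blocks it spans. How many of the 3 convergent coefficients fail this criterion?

2

Convergent coefficients and their comparison sets:
Anx (methods 1·2): 0.40 vs {0.26, 0.25, 0.42, 0.33} → fail.
Ext (methods 1·2): 0.44 vs {0.26, 0.25, 0.25, 0.25} → pass.
AA (methods 1·2): 0.42 vs {0.42, 0.33, 0.25, 0.25} → fail.
2 of 3 fail.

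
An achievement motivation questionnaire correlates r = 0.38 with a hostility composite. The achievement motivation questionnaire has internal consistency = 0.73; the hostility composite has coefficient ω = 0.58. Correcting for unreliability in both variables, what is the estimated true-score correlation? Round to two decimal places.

0.58

r_true = r_obs / √(r_xx · r_yy) = 0.38 / √(0.73 × 0.58) = 0.38 / √0.4234 = 0.38 / 0.6507 ≈ 0.58.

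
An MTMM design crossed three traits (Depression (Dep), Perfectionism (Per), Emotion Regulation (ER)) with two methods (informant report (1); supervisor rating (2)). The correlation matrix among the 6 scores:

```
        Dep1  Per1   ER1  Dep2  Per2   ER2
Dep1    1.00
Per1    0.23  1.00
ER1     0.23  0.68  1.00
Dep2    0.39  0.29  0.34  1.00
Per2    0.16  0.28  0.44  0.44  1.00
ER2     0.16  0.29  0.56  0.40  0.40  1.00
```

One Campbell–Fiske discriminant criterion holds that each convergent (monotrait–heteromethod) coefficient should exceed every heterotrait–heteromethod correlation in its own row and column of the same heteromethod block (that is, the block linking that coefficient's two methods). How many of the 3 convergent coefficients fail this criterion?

1

Checking each validity diagonal entry against its comparison values:
Dep (methods 1·2): 0.39 vs {0.16, 0.29, 0.16, 0.34} → pass.
Per (methods 1·2): 0.28 vs {0.29, 0.16, 0.29, 0.44} → fail.
ER (methods 1·2): 0.56 vs {0.34, 0.16, 0.44, 0.29} → pass.
1 of 3 fail.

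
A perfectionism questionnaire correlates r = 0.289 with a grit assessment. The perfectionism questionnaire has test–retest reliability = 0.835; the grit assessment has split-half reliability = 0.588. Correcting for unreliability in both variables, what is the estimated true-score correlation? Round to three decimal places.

0.412

r_true = r_obs / √(r_xx · r_yy) = 0.289 / √(0.835 × 0.588) = 0.289 / √0.490980 = 0.289 / 0.7007 ≈ 0.412.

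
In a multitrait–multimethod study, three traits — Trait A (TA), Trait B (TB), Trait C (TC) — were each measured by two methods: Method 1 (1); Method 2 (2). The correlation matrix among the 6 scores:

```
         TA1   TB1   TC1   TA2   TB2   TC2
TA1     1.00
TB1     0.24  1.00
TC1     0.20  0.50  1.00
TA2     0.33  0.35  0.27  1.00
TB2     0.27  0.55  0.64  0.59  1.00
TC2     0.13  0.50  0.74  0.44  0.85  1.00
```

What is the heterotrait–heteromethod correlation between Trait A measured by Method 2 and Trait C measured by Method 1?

0.27

Different traits and methods: r(TA2, TC1) = 0.27.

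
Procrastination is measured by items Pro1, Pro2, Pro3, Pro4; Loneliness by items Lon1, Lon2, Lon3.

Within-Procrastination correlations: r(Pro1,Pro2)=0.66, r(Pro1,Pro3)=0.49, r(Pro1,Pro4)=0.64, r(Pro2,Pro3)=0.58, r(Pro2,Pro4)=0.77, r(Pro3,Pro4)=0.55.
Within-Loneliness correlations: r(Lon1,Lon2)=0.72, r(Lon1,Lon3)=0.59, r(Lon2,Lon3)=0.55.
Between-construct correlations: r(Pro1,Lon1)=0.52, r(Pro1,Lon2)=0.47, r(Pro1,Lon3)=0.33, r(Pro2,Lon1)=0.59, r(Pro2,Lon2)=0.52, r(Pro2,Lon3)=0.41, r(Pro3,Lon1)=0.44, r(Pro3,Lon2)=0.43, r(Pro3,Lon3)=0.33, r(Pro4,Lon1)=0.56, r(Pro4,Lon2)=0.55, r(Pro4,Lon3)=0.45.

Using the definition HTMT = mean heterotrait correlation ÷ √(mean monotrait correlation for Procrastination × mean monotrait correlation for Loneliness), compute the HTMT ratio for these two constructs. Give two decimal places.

0.76

Mean heterotrait r = 5.60/12 = 0.4667.
Mean within-Pro = 3.69/6 = 0.6150; mean within-Lon = 1.86/3 = 0.6200.
Geometric mean = √(0.6150 × 0.6200) = 0.6175.
HTMT = 0.4667 / 0.6175 = 0.76.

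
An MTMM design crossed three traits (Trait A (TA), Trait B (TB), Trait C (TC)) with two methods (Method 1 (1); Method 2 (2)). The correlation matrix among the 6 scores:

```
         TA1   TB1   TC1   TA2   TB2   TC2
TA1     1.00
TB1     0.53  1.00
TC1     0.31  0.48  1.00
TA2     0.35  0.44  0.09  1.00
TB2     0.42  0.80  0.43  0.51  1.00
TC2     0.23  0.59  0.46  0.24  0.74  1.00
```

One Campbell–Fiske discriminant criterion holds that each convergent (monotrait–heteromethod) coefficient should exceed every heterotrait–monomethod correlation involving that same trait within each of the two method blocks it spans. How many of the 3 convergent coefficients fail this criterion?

Convergent coefficients and their comparison sets:
TA (methods 1·2): 0.35 vs {0.53, 0.51, 0.31, 0.24} → fail.
TB (methods 1·2): 0.80 vs {0.53, 0.51, 0.48, 0.74} → pass.
TC (methods 1·2): 0.46 vs {0.31, 0.24, 0.48, 0.74} → fail.
2 of 3 fail.

2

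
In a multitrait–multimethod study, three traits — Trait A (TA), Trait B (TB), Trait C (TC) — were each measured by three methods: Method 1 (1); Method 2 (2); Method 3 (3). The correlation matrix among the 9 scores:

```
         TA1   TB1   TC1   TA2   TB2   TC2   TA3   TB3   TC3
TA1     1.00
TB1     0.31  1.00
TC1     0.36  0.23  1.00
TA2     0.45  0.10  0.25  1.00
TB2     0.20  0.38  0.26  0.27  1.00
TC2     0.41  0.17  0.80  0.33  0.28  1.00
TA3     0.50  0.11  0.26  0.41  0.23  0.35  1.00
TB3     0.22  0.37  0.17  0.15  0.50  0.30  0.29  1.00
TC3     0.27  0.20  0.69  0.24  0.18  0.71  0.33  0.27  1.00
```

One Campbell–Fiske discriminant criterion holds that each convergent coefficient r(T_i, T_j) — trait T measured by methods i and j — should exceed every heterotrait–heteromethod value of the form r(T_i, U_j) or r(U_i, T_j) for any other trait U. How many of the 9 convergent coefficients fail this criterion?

0

Checking each validity diagonal entry against its comparison values:
TA (methods 1·2): 0.45 vs {0.20, 0.10, 0.41, 0.25} → pass.
TA (methods 1·3): 0.50 vs {0.22, 0.11, 0.27, 0.26} → pass.
TA (methods 2·3): 0.41 vs {0.15, 0.23, 0.24, 0.35} → pass.
TB (methods 1·2): 0.38 vs {0.10, 0.20, 0.17, 0.26} → pass.
TB (methods 1·3): 0.37 vs {0.11, 0.22, 0.20, 0.17} → pass.
TB (methods 2·3): 0.50 vs {0.23, 0.15, 0.18, 0.30} → pass.
TC (methods 1·2): 0.80 vs {0.25, 0.41, 0.26, 0.17} → pass.
TC (methods 1·3): 0.69 vs {0.26, 0.27, 0.17, 0.20} → pass.
TC (methods 2·3): 0.71 vs {0.35, 0.24, 0.30, 0.18} → pass.
0 of 9 fail.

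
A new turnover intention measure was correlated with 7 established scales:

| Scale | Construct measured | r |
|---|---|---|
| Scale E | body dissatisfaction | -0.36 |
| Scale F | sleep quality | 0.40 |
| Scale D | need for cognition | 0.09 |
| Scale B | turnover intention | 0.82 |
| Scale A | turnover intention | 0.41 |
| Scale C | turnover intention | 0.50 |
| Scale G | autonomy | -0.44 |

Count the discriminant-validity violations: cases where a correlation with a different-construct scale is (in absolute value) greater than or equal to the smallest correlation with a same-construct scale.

Convergent (same construct = turnover intention): Scale B, Scale A, Scale C.
Smallest convergent = 0.41. Discriminant |r|: 0.36, 0.40, 0.09, 0.44; count ≥ 0.41 → 1.

1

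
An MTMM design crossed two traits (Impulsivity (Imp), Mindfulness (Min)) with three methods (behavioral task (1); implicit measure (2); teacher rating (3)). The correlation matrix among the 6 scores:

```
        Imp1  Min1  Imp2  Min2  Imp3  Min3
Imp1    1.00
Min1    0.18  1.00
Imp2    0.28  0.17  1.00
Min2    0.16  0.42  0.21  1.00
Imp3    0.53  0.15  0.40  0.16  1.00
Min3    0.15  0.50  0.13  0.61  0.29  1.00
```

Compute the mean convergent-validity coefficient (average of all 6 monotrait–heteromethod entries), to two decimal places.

0.46

Convergent values: 0.28, 0.53, 0.40, 0.42, 0.50, 0.61; mean = 2.74/6 = 0.46.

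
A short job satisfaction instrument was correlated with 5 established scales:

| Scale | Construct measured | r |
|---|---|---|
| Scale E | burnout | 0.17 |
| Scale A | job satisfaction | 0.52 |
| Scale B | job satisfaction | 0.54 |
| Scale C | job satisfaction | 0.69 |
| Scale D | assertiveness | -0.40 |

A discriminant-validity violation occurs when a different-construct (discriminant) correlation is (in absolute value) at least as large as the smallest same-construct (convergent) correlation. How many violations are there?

0

Convergent (same construct = job satisfaction): Scale A, Scale B, Scale C.
Smallest convergent = 0.52. Discriminant |r|: 0.17, 0.40; count ≥ 0.52 → 0.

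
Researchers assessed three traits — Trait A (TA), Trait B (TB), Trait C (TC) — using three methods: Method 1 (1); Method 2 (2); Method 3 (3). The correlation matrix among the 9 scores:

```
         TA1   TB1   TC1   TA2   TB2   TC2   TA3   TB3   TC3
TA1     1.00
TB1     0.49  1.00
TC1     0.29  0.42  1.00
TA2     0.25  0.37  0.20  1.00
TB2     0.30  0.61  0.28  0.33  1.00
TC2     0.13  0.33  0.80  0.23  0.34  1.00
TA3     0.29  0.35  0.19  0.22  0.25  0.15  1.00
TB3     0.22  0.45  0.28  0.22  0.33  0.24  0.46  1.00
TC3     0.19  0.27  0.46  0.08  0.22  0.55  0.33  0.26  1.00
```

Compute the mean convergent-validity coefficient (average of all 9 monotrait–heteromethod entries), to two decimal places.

Convergent values: 0.25, 0.29, 0.22, 0.61, 0.45, 0.33, 0.80, 0.46, 0.55; mean = 3.96/9 = 0.44.

0.44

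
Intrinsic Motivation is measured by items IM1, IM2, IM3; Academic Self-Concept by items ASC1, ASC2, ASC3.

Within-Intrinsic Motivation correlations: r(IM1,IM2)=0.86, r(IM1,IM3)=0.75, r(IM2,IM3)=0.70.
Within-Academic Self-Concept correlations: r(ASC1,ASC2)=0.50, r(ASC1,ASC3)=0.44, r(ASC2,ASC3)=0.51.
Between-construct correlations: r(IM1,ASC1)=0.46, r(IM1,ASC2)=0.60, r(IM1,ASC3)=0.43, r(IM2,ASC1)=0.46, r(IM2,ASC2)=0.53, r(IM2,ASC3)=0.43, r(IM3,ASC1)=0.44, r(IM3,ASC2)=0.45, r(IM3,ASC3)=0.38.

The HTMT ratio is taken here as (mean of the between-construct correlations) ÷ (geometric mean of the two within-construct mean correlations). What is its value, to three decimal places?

Between-construct mean = 4.18/9 = 0.4644.
Mean within-IM = 2.31/3 = 0.7700; mean within-ASC = 1.45/3 = 0.4833.
Geometric mean = √(0.7700 × 0.4833) = 0.6100.
HTMT = 0.4644 / 0.6100 = 0.761.

0.761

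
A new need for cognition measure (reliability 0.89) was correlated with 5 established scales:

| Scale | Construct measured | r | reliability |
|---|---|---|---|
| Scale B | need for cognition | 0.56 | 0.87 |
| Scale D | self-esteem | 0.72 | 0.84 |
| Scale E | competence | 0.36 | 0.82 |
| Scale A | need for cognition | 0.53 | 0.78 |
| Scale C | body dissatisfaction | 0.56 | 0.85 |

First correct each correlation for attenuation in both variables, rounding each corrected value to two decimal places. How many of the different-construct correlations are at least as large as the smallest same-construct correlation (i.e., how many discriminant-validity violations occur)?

Disattenuated r (r / √(r_scale · r_new)):
  Scale B (conv): 0.56 / √(0.87·0.89) = 0.64
  Scale D (disc): 0.72 / √(0.84·0.89) = 0.83
  Scale E (disc): 0.36 / √(0.82·0.89) = 0.42
  Scale A (conv): 0.53 / √(0.78·0.89) = 0.64
  Scale C (disc): 0.56 / √(0.85·0.89) = 0.64
Smallest convergent = 0.64. Discriminant values: 0.83, 0.42, 0.64; count ≥ 0.64 → 2.

2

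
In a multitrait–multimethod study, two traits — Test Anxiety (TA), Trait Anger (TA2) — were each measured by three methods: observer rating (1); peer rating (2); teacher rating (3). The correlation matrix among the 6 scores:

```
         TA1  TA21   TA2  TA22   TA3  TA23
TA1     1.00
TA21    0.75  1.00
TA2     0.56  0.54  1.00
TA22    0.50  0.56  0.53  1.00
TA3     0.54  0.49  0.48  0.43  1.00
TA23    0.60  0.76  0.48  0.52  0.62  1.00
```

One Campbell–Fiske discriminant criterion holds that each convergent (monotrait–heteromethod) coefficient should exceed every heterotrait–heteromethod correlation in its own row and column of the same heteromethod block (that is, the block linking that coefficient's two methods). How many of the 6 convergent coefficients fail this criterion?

Each convergent coefficient versus the relevant comparison correlations:
TA (methods 1·2): 0.56 vs {0.50, 0.54} → pass.
TA (methods 1·3): 0.54 vs {0.60, 0.49} → fail.
TA (methods 2·3): 0.48 vs {0.48, 0.43} → fail.
TA2 (methods 1·2): 0.56 vs {0.54, 0.50} → pass.
TA2 (methods 1·3): 0.76 vs {0.49, 0.60} → pass.
TA2 (methods 2·3): 0.52 vs {0.43, 0.48} → pass.
2 of 6 fail.

2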